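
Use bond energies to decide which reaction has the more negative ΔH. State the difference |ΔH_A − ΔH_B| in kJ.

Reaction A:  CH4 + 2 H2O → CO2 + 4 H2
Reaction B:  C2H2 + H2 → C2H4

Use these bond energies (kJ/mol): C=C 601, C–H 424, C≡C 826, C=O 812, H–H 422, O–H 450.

Reaction B, by 385 kJ

Reaction A:
  Bonds broken (reactants):
    C–H: 4 × 424 = 1696
    O–H: 4 × 450 = 1800
    Σ(broken) = 3496 kJ
  Bonds formed (products):
    C=O: 2 × 812 = 1624
    H–H: 4 × 422 = 1688
    Σ(formed) = 3312 kJ
  ΔH_A = 3496 − 3312 = +184 kJ
Reaction B:
  Bonds broken (reactants):
    C≡C: 1 × 826 = 826
    C–H: 2 × 424 = 848
    H–H: 1 × 422 = 422
    Σ(broken) = 2096 kJ
  Bonds formed (products):
    C–H: 4 × 424 = 1696
    C=C: 1 × 601 = 601
    Σ(formed) = 2297 kJ
  ΔH_B = 2096 − 2297 = −201 kJ
ΔH_A − ΔH_B = +385 kJ, so reaction B has the more negative ΔH; |ΔH_A − ΔH_B| = 385 kJ.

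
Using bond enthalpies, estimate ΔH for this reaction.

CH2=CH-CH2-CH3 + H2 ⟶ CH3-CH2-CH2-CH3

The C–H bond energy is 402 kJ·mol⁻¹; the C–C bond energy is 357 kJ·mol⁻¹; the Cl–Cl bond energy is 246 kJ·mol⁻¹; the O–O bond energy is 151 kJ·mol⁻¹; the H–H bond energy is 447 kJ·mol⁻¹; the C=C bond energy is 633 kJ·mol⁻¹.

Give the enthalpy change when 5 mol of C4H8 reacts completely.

ΔH = −405 kJ

Bonds broken (reactants):
  C–C: 2 × 357 = 714
  C–H: 8 × 402 = 3216
  C=C: 1 × 633 = 633
  H–H: 1 × 447 = 447
  Σ(broken) = 5010 kJ
Bonds formed (products):
  C–C: 3 × 357 = 1071
  C–H: 10 × 402 = 4020
  Σ(formed) = 5091 kJ
ΔH = Σ(broken) − Σ(formed) = 5010 − 5091 = −81 kJ
For 5× the reaction as written: 5 × (−81) = −405 kJ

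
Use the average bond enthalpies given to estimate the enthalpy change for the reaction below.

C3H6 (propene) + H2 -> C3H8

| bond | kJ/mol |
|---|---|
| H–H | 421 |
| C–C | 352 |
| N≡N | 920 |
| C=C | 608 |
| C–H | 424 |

ΔH ≈ −171 kJ

Bonds broken (reactants):
  C–C: 1 × 352 = 352
  C–H: 6 × 424 = 2544
  C=C: 1 × 608 = 608
  H–H: 1 × 421 = 421
  Σ(broken) = 3925 kJ
Bonds formed (products):
  C–C: 2 × 352 = 704
  C–H: 8 × 424 = 3392
  Σ(formed) = 4096 kJ
ΔH = Σ(broken) − Σ(formed) = 3925 − 4096 = −171 kJ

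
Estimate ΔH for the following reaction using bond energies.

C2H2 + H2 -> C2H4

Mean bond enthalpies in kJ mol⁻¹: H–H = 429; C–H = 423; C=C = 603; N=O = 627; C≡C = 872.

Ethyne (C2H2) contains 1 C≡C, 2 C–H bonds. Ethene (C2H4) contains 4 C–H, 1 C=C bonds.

Bonds broken (reactants):
  C≡C: 1 × 872 = 872
  C–H: 2 × 423 = 846
  H–H: 1 × 429 = 429
  Σ(broken) = 2147 kJ
Bonds formed (products):
  C–H: 4 × 423 = 1692
  C=C: 1 × 603 = 603
  Σ(formed) = 2295 kJ
ΔH = Σ(broken) − Σ(formed) = 2147 − 2295 = −148 kJ

ΔH ≈ −148 kJ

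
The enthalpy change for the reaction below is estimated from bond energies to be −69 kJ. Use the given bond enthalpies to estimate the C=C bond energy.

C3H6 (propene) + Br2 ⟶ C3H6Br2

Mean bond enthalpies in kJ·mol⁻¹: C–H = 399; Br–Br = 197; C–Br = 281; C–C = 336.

D(C=C) ≈ 632 kJ/mol

Let D be the C=C bond energy.
Σ(broken) = 1×197 + 1×336 + 6×399 + 1×D = 2927 + D
Σ(formed) = 2×281 + 2×336 + 6×399 = 3628
ΔH = Σ(broken) − Σ(formed) = (2927 + D) − (3628) = −701 + D
Setting this equal to −69 kJ gives D = 632 kJ/mol.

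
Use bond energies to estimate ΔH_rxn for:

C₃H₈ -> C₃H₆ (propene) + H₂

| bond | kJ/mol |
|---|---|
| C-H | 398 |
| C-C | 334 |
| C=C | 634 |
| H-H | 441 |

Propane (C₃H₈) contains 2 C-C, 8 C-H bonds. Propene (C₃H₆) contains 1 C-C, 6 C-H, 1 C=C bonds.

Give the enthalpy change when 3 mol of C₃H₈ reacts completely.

Bonds broken (reactants):
  C-C: 2 × 334 = 668
  C-H: 8 × 398 = 3184
  Σ(broken) = 3852 kJ
Bonds formed (products):
  C-C: 1 × 334 = 334
  C-H: 6 × 398 = 2388
  C=C: 1 × 634 = 634
  H-H: 1 × 441 = 441
  Σ(formed) = 3797 kJ
ΔH = Σ(broken) − Σ(formed) = 3852 − 3797 = +55 kJ
For 3× the reaction as written: 3 × (+55) = +165 kJ

ΔH = +165 kJ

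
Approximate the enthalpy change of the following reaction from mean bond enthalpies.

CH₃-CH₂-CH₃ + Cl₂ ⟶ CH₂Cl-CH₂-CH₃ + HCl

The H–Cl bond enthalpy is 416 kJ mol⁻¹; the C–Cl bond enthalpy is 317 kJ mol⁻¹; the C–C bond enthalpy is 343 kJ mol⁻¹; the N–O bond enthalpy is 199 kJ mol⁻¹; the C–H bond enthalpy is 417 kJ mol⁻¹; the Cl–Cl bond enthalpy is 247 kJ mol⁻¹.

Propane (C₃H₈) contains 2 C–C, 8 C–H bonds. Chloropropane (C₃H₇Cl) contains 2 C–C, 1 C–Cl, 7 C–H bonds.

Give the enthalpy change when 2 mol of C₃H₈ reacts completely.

Bonds broken (reactants):
  C–C: 2 × 343 = 686
  C–H: 8 × 417 = 3336
  Cl–Cl: 1 × 247 = 247
  Σ(broken) = 4269 kJ
Bonds formed (products):
  C–C: 2 × 343 = 686
  C–Cl: 1 × 317 = 317
  C–H: 7 × 417 = 2919
  H–Cl: 1 × 416 = 416
  Σ(formed) = 4338 kJ
ΔH = Σ(broken) − Σ(formed) = 4269 − 4338 = −69 kJ
For 2× the reaction as written: 2 × (−69) = −138 kJ

ΔH = −138 kJ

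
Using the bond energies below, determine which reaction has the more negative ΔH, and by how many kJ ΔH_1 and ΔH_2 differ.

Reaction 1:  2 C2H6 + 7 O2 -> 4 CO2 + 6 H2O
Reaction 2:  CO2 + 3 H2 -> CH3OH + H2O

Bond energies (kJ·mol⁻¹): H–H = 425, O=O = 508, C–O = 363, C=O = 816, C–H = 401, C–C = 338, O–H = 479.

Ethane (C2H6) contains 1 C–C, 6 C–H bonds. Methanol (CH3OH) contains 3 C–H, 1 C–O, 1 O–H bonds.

Reaction 1:
  Bonds broken (reactants):
    C–C: 2 × 338 = 676
    C–H: 12 × 401 = 4812
    O=O: 7 × 508 = 3556
    Σ(broken) = 9044 kJ
  Bonds formed (products):
    C=O: 8 × 816 = 6528
    O–H: 12 × 479 = 5748
    Σ(formed) = 12276 kJ
  ΔH_1 = 9044 − 12276 = −3232 kJ
Reaction 2:
  Bonds broken (reactants):
    C=O: 2 × 816 = 1632
    H–H: 3 × 425 = 1275
    Σ(broken) = 2907 kJ
  Bonds formed (products):
    C–H: 3 × 401 = 1203
    C–O: 1 × 363 = 363
    O–H: 3 × 479 = 1437
    Σ(formed) = 3003 kJ
  ΔH_2 = 2907 − 3003 = −96 kJ
ΔH_1 − ΔH_2 = −3136 kJ, so reaction 1 has the more negative ΔH; |ΔH_1 − ΔH_2| = 3136 kJ.

Reaction 1, by 3136 kJ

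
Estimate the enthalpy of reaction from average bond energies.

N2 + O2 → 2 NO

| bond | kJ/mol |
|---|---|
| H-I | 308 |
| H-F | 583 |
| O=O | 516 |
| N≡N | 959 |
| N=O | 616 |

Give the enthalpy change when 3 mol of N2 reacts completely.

ΔH = +729 kJ

Bonds broken (reactants):
  N≡N: 1 × 959 = 959
  O=O: 1 × 516 = 516
  Σ(broken) = 1475 kJ
Bonds formed (products):
  N=O: 2 × 616 = 1232
  Σ(formed) = 1232 kJ
ΔH = Σ(broken) − Σ(formed) = 1475 − 1232 = +243 kJ
For 3× the reaction as written: 3 × (+243) = +729 kJ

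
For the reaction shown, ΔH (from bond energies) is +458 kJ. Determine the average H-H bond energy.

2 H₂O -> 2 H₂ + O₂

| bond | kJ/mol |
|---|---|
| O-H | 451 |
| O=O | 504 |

Let D be the H-H bond energy.
Σ(broken) = 4×451 = 1804
Σ(formed) = 2×D + 1×504 = 504 + 2D
ΔH = Σ(broken) − Σ(formed) = (1804) − (504 + 2D) = +1300 − 2D
Setting this equal to +458 kJ gives 2D = 842, so D = 421 kJ/mol.

D(H-H) ≈ 421 kJ/mol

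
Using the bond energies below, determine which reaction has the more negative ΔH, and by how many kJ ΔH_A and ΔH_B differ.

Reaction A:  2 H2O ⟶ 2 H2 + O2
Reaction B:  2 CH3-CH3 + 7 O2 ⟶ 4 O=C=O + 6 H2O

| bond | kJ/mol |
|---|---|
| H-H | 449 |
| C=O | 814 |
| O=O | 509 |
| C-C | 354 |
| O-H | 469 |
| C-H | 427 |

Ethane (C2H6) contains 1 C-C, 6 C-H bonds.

Reaction B, by 3214 kJ

Reaction A:
  Bonds broken (reactants):
    O-H: 4 × 469 = 1876
    Σ(broken) = 1876 kJ
  Bonds formed (products):
    H-H: 2 × 449 = 898
    O=O: 1 × 509 = 509
    Σ(formed) = 1407 kJ
  ΔH_A = 1876 − 1407 = +469 kJ
Reaction B:
  Bonds broken (reactants):
    C-C: 2 × 354 = 708
    C-H: 12 × 427 = 5124
    O=O: 7 × 509 = 3563
    Σ(broken) = 9395 kJ
  Bonds formed (products):
    C=O: 8 × 814 = 6512
    O-H: 12 × 469 = 5628
    Σ(formed) = 12140 kJ
  ΔH_B = 9395 − 12140 = −2745 kJ
ΔH_A − ΔH_B = +3214 kJ, so reaction B has the more negative ΔH; |ΔH_A − ΔH_B| = 3214 kJ.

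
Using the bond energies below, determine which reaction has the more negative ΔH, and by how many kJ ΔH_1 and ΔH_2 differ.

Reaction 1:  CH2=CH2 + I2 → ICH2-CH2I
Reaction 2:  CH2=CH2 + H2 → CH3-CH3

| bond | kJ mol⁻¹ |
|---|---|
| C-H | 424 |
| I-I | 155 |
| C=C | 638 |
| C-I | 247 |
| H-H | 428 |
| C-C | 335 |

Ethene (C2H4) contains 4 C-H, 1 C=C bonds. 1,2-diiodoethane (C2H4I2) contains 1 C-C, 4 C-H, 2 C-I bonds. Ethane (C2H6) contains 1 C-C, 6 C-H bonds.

Reaction 2, by 81 kJ

Reaction 1:
  Bonds broken (reactants):
    C-H: 4 × 424 = 1696
    C=C: 1 × 638 = 638
    I-I: 1 × 155 = 155
    Σ(broken) = 2489 kJ
  Bonds formed (products):
    C-C: 1 × 335 = 335
    C-H: 4 × 424 = 1696
    C-I: 2 × 247 = 494
    Σ(formed) = 2525 kJ
  ΔH_1 = 2489 − 2525 = −36 kJ
Reaction 2:
  Bonds broken (reactants):
    C-H: 4 × 424 = 1696
    C=C: 1 × 638 = 638
    H-H: 1 × 428 = 428
    Σ(broken) = 2762 kJ
  Bonds formed (products):
    C-C: 1 × 335 = 335
    C-H: 6 × 424 = 2544
    Σ(formed) = 2879 kJ
  ΔH_2 = 2762 − 2879 = −117 kJ
ΔH_1 − ΔH_2 = +81 kJ, so reaction 2 has the more negative ΔH; |ΔH_1 − ΔH_2| = 81 kJ.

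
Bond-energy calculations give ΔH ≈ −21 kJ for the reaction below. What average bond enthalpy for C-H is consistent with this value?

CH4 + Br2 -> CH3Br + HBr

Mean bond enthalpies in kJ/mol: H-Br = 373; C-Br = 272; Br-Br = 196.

D(C-H) ≈ 428 kJ/mol

Let D be the C-H bond energy.
Σ(broken) = 1×196 + 4×D = 196 + 4D
Σ(formed) = 1×272 + 3×D + 1×373 = 645 + 3D
ΔH = Σ(broken) − Σ(formed) = (196 + 4D) − (645 + 3D) = −449 + D
Setting this equal to −21 kJ gives D = 428 kJ/mol.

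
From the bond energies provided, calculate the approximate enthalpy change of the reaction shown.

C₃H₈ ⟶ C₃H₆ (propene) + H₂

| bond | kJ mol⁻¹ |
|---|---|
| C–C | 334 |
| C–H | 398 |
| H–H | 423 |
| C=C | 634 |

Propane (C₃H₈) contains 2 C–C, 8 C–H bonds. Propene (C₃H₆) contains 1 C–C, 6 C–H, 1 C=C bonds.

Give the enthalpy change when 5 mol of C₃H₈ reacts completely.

Bonds broken (reactants):
  C–C: 2 × 334 = 668
  C–H: 8 × 398 = 3184
  Σ(broken) = 3852 kJ
Bonds formed (products):
  C–C: 1 × 334 = 334
  C–H: 6 × 398 = 2388
  C=C: 1 × 634 = 634
  H–H: 1 × 423 = 423
  Σ(formed) = 3779 kJ
ΔH = Σ(broken) − Σ(formed) = 3852 − 3779 = +73 kJ
For 5× the reaction as written: 5 × (+73) = +365 kJ

ΔH = +365 kJ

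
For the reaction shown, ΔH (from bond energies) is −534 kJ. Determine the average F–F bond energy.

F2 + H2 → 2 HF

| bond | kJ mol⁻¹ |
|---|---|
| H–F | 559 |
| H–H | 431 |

Let D be the F–F bond energy.
Σ(broken) = 1×D + 1×431 = 431 + D
Σ(formed) = 2×559 = 1118
ΔH = Σ(broken) − Σ(formed) = (431 + D) − (1118) = −687 + D
Setting this equal to −534 kJ gives D = 153 kJ/mol.

D(F–F) ≈ 153 kJ/mol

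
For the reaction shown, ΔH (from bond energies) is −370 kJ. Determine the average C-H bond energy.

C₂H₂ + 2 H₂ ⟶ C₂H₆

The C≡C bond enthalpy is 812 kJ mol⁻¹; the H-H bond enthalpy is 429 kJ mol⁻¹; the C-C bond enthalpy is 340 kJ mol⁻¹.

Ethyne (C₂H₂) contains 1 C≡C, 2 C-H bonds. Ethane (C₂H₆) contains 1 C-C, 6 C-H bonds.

D(C-H) ≈ 425 kJ/mol

Let D be the C-H bond energy.
Σ(broken) = 1×812 + 2×D + 2×429 = 1670 + 2D
Σ(formed) = 1×340 + 6×D = 340 + 6D
ΔH = Σ(broken) − Σ(formed) = (1670 + 2D) − (340 + 6D) = +1330 − 4D
Setting this equal to −370 kJ gives 4D = 1700, so D = 425 kJ/mol.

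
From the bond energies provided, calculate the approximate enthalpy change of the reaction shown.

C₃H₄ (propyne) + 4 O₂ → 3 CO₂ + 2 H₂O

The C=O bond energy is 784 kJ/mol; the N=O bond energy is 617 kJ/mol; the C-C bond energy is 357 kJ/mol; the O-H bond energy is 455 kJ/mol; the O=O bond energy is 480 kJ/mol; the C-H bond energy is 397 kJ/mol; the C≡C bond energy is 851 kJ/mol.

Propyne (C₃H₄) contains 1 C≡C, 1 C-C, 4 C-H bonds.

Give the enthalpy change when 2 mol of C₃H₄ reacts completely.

Bonds broken (reactants):
  C≡C: 1 × 851 = 851
  C-C: 1 × 357 = 357
  C-H: 4 × 397 = 1588
  O=O: 4 × 480 = 1920
  Σ(broken) = 4716 kJ
Bonds formed (products):
  C=O: 6 × 784 = 4704
  O-H: 4 × 455 = 1820
  Σ(formed) = 6524 kJ
ΔH = Σ(broken) − Σ(formed) = 4716 − 6524 = −1808 kJ
For 2× the reaction as written: 2 × (−1808) = −3616 kJ

ΔH = −3616 kJ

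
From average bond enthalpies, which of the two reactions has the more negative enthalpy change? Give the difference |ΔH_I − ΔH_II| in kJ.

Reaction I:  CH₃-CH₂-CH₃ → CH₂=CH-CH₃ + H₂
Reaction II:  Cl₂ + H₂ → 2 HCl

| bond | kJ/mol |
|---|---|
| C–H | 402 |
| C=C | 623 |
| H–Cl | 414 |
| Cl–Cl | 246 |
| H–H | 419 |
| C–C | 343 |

Reaction II, by 268 kJ

Reaction I:
  Bonds broken (reactants):
    C–C: 2 × 343 = 686
    C–H: 8 × 402 = 3216
    Σ(broken) = 3902 kJ
  Bonds formed (products):
    C–C: 1 × 343 = 343
    C–H: 6 × 402 = 2412
    C=C: 1 × 623 = 623
    H–H: 1 × 419 = 419
    Σ(formed) = 3797 kJ
  ΔH_I = 3902 − 3797 = +105 kJ
Reaction II:
  Bonds broken (reactants):
    Cl–Cl: 1 × 246 = 246
    H–H: 1 × 419 = 419
    Σ(broken) = 665 kJ
  Bonds formed (products):
    H–Cl: 2 × 414 = 828
    Σ(formed) = 828 kJ
  ΔH_II = 665 − 828 = −163 kJ
ΔH_I − ΔH_II = +268 kJ, so reaction II has the more negative ΔH; |ΔH_I − ΔH_II| = 268 kJ.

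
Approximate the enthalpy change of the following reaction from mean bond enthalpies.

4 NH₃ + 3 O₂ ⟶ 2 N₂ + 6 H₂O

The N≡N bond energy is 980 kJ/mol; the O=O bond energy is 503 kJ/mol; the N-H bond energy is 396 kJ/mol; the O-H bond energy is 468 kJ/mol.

ΔH ≈ −1315 kJ

Bonds broken (reactants):
  N-H: 12 × 396 = 4752
  O=O: 3 × 503 = 1509
  Σ(broken) = 6261 kJ
Bonds formed (products):
  N≡N: 2 × 980 = 1960
  O-H: 12 × 468 = 5616
  Σ(formed) = 7576 kJ
ΔH = Σ(broken) − Σ(formed) = 6261 − 7576 = −1315 kJ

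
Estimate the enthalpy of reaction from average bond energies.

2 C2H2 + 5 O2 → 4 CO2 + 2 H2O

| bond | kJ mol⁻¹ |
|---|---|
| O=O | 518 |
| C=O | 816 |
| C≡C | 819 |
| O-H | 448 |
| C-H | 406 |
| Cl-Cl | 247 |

ΔH ≈ −2468 kJ

Bonds broken (reactants):
  C≡C: 2 × 819 = 1638
  C-H: 4 × 406 = 1624
  O=O: 5 × 518 = 2590
  Σ(broken) = 5852 kJ
Bonds formed (products):
  C=O: 8 × 816 = 6528
  O-H: 4 × 448 = 1792
  Σ(formed) = 8320 kJ
ΔH = Σ(broken) − Σ(formed) = 5852 − 8320 = −2468 kJ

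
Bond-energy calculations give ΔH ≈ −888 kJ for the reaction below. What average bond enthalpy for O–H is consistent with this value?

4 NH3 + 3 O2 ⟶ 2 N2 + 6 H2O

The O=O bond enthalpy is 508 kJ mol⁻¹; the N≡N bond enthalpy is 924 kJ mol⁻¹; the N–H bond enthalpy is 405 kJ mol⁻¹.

Let D be the O–H bond energy.
Σ(broken) = 12×405 + 3×508 = 6384
Σ(formed) = 2×924 + 12×D = 1848 + 12D
ΔH = Σ(broken) − Σ(formed) = (6384) − (1848 + 12D) = +4536 − 12D
Setting this equal to −888 kJ gives 12D = 5424, so D = 452 kJ/mol.

D(O–H) ≈ 452 kJ/mol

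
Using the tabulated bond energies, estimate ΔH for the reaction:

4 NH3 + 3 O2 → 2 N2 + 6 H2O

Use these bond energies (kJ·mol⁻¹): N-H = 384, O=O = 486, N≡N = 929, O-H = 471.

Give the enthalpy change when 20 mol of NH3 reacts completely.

ΔH = −7220 kJ

Bonds broken (reactants):
  N-H: 12 × 384 = 4608
  O=O: 3 × 486 = 1458
  Σ(broken) = 6066 kJ
Bonds formed (products):
  N≡N: 2 × 929 = 1858
  O-H: 12 × 471 = 5652
  Σ(formed) = 7510 kJ
ΔH = Σ(broken) − Σ(formed) = 6066 − 7510 = −1444 kJ
For 5× the reaction as written: 5 × (−1444) = −7220 kJ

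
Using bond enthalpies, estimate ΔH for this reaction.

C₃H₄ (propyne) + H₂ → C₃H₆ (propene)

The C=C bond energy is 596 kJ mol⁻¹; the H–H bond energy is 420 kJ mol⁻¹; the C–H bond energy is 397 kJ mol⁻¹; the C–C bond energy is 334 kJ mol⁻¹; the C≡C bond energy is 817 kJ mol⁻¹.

ΔH ≈ −153 kJ

Bonds broken (reactants):
  C≡C: 1 × 817 = 817
  C–C: 1 × 334 = 334
  C–H: 4 × 397 = 1588
  H–H: 1 × 420 = 420
  Σ(broken) = 3159 kJ
Bonds formed (products):
  C–C: 1 × 334 = 334
  C–H: 6 × 397 = 2382
  C=C: 1 × 596 = 596
  Σ(formed) = 3312 kJ
ΔH = Σ(broken) − Σ(formed) = 3159 − 3312 = −153 kJ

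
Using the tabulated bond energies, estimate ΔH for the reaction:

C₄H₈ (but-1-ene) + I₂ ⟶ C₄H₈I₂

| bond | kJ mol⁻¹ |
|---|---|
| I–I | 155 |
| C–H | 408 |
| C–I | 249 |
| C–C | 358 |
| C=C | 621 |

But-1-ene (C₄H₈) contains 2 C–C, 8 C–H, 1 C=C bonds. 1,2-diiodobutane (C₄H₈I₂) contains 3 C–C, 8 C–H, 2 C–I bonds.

Bonds broken (reactants):
  C–C: 2 × 358 = 716
  C–H: 8 × 408 = 3264
  C=C: 1 × 621 = 621
  I–I: 1 × 155 = 155
  Σ(broken) = 4756 kJ
Bonds formed (products):
  C–C: 3 × 358 = 1074
  C–H: 8 × 408 = 3264
  C–I: 2 × 249 = 498
  Σ(formed) = 4836 kJ
ΔH = Σ(broken) − Σ(formed) = 4756 − 4836 = −80 kJ

ΔH ≈ −80 kJ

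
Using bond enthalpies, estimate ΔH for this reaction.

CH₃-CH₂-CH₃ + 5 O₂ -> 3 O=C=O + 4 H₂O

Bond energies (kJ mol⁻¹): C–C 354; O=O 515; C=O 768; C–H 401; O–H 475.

Bonds broken (reactants):
  C–C: 2 × 354 = 708
  C–H: 8 × 401 = 3208
  O=O: 5 × 515 = 2575
  Σ(broken) = 6491 kJ
Bonds formed (products):
  C=O: 6 × 768 = 4608
  O–H: 8 × 475 = 3800
  Σ(formed) = 8408 kJ
ΔH = Σ(broken) − Σ(formed) = 6491 − 8408 = −1917 kJ

ΔH ≈ −1917 kJ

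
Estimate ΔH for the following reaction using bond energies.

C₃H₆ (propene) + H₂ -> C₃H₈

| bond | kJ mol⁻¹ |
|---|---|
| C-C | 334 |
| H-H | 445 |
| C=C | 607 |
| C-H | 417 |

Bonds broken (reactants):
  C-C: 1 × 334 = 334
  C-H: 6 × 417 = 2502
  C=C: 1 × 607 = 607
  H-H: 1 × 445 = 445
  Σ(broken) = 3888 kJ
Bonds formed (products):
  C-C: 2 × 334 = 668
  C-H: 8 × 417 = 3336
  Σ(formed) = 4004 kJ
ΔH = Σ(broken) − Σ(formed) = 3888 − 4004 = −116 kJ

ΔH ≈ −116 kJ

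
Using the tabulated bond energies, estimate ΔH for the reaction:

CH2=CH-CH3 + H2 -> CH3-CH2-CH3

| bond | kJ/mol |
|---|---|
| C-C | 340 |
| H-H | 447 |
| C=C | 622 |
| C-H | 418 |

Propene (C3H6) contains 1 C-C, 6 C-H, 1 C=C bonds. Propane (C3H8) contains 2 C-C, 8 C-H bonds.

Bonds broken (reactants):
  C-C: 1 × 340 = 340
  C-H: 6 × 418 = 2508
  C=C: 1 × 622 = 622
  H-H: 1 × 447 = 447
  Σ(broken) = 3917 kJ
Bonds formed (products):
  C-C: 2 × 340 = 680
  C-H: 8 × 418 = 3344
  Σ(formed) = 4024 kJ
ΔH = Σ(broken) − Σ(formed) = 3917 − 4024 = −107 kJ

ΔH ≈ −107 kJ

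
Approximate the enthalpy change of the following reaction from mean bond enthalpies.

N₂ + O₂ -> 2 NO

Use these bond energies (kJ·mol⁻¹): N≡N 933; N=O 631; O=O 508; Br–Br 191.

ΔH ≈ +179 kJ

Bonds broken (reactants):
  N≡N: 1 × 933 = 933
  O=O: 1 × 508 = 508
  Σ(broken) = 1441 kJ
Bonds formed (products):
  N=O: 2 × 631 = 1262
  Σ(formed) = 1262 kJ
ΔH = Σ(broken) − Σ(formed) = 1441 − 1262 = +179 kJ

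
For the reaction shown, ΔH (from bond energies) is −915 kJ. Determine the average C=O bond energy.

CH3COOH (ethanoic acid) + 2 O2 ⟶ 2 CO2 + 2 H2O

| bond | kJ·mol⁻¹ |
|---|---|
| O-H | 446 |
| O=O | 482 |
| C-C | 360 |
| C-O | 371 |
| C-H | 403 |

Let D be the C=O bond energy.
Σ(broken) = 1×360 + 3×403 + 1×371 + 1×D + 1×446 + 2×482 = 3350 + D
Σ(formed) = 4×D + 4×446 = 1784 + 4D
ΔH = Σ(broken) − Σ(formed) = (3350 + D) − (1784 + 4D) = +1566 − 3D
Setting this equal to −915 kJ gives 3D = 2481, so D = 827 kJ/mol.

D(C=O) ≈ 827 kJ/mol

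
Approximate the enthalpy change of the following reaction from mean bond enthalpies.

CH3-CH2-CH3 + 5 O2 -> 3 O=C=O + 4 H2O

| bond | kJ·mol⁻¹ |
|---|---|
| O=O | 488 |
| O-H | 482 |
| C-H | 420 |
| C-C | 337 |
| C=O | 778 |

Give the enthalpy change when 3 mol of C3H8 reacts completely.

ΔH = −6150 kJ

Bonds broken (reactants):
  C-C: 2 × 337 = 674
  C-H: 8 × 420 = 3360
  O=O: 5 × 488 = 2440
  Σ(broken) = 6474 kJ
Bonds formed (products):
  C=O: 6 × 778 = 4668
  O-H: 8 × 482 = 3856
  Σ(formed) = 8524 kJ
ΔH = Σ(broken) − Σ(formed) = 6474 − 8524 = −2050 kJ
For 3× the reaction as written: 3 × (−2050) = −6150 kJ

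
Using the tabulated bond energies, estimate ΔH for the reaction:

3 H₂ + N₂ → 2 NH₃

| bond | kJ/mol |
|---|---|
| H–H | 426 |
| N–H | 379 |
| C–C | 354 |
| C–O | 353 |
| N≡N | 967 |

Bonds broken (reactants):
  H–H: 3 × 426 = 1278
  N≡N: 1 × 967 = 967
  Σ(broken) = 2245 kJ
Bonds formed (products):
  N–H: 6 × 379 = 2274
  Σ(formed) = 2274 kJ
ΔH = Σ(broken) − Σ(formed) = 2245 − 2274 = −29 kJ

ΔH ≈ −29 kJ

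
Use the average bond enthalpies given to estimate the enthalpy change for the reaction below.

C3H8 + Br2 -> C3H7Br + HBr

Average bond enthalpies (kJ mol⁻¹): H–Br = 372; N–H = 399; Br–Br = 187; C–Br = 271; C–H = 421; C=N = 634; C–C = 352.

Bonds broken (reactants):
  Br–Br: 1 × 187 = 187
  C–C: 2 × 352 = 704
  C–H: 8 × 421 = 3368
  Σ(broken) = 4259 kJ
Bonds formed (products):
  C–Br: 1 × 271 = 271
  C–C: 2 × 352 = 704
  C–H: 7 × 421 = 2947
  H–Br: 1 × 372 = 372
  Σ(formed) = 4294 kJ
ΔH = Σ(broken) − Σ(formed) = 4259 − 4294 = −35 kJ

ΔH ≈ −35 kJ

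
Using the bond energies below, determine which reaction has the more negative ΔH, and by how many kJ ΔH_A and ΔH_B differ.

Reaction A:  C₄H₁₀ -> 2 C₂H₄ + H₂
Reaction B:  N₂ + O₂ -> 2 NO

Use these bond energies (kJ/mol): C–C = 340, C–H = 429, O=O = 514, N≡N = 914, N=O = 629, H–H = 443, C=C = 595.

Reaction A:
  Bonds broken (reactants):
    C–C: 3 × 340 = 1020
    C–H: 10 × 429 = 4290
    Σ(broken) = 5310 kJ
  Bonds formed (products):
    C–H: 8 × 429 = 3432
    C=C: 2 × 595 = 1190
    H–H: 1 × 443 = 443
    Σ(formed) = 5065 kJ
  ΔH_A = 5310 − 5065 = +245 kJ
Reaction B:
  Bonds broken (reactants):
    N≡N: 1 × 914 = 914
    O=O: 1 × 514 = 514
    Σ(broken) = 1428 kJ
  Bonds formed (products):
    N=O: 2 × 629 = 1258
    Σ(formed) = 1258 kJ
  ΔH_B = 1428 − 1258 = +170 kJ
ΔH_A − ΔH_B = +75 kJ, so reaction B has the more negative ΔH; |ΔH_A − ΔH_B| = 75 kJ.

Reaction B, by 75 kJ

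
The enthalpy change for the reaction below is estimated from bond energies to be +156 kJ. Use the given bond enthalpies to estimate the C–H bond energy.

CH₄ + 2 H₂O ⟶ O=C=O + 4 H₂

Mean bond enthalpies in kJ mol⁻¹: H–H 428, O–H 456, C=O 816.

Let D be the C–H bond energy.
Σ(broken) = 4×D + 4×456 = 1824 + 4D
Σ(formed) = 2×816 + 4×428 = 3344
ΔH = Σ(broken) − Σ(formed) = (1824 + 4D) − (3344) = −1520 + 4D
Setting this equal to +156 kJ gives 4D = 1676, so D = 419 kJ/mol.

D(C–H) ≈ 419 kJ/mol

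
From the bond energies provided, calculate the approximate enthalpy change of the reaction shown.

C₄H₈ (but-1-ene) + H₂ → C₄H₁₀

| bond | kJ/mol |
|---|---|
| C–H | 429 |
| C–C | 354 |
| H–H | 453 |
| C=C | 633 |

Bonds broken (reactants):
  C–C: 2 × 354 = 708
  C–H: 8 × 429 = 3432
  C=C: 1 × 633 = 633
  H–H: 1 × 453 = 453
  Σ(broken) = 5226 kJ
Bonds formed (products):
  C–C: 3 × 354 = 1062
  C–H: 10 × 429 = 4290
  Σ(formed) = 5352 kJ
ΔH = Σ(broken) − Σ(formed) = 5226 − 5352 = −126 kJ

ΔH ≈ −126 kJ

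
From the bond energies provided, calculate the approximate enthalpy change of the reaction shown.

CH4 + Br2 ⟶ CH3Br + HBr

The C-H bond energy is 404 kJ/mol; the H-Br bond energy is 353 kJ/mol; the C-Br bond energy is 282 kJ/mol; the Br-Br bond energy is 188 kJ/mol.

ΔH ≈ −43 kJ

Bonds broken (reactants):
  Br-Br: 1 × 188 = 188
  C-H: 4 × 404 = 1616
  Σ(broken) = 1804 kJ
Bonds formed (products):
  C-Br: 1 × 282 = 282
  C-H: 3 × 404 = 1212
  H-Br: 1 × 353 = 353
  Σ(formed) = 1847 kJ
ΔH = Σ(broken) − Σ(formed) = 1804 − 1847 = −43 kJ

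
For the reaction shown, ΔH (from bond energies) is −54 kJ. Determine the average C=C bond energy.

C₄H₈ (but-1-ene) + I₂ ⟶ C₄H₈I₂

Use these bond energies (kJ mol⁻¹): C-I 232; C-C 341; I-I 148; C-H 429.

Let D be the C=C bond energy.
Σ(broken) = 2×341 + 8×429 + 1×D + 1×148 = 4262 + D
Σ(formed) = 3×341 + 8×429 + 2×232 = 4919
ΔH = Σ(broken) − Σ(formed) = (4262 + D) − (4919) = −657 + D
Setting this equal to −54 kJ gives D = 603 kJ/mol.

D(C=C) ≈ 603 kJ/mol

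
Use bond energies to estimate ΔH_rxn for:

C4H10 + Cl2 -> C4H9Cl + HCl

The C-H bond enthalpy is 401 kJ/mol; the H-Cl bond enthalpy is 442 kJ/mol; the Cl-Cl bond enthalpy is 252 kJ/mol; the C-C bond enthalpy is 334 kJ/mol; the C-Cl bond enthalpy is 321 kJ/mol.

ΔH ≈ −110 kJ

Bonds broken (reactants):
  C-C: 3 × 334 = 1002
  C-H: 10 × 401 = 4010
  Cl-Cl: 1 × 252 = 252
  Σ(broken) = 5264 kJ
Bonds formed (products):
  C-C: 3 × 334 = 1002
  C-Cl: 1 × 321 = 321
  C-H: 9 × 401 = 3609
  H-Cl: 1 × 442 = 442
  Σ(formed) = 5374 kJ
ΔH = Σ(broken) − Σ(formed) = 5264 − 5374 = −110 kJ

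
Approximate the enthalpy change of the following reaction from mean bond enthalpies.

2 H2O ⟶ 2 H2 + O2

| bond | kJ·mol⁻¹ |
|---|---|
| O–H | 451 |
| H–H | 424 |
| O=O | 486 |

ΔH ≈ +470 kJ

Bonds broken (reactants):
  O–H: 4 × 451 = 1804
  Σ(broken) = 1804 kJ
Bonds formed (products):
  H–H: 2 × 424 = 848
  O=O: 1 × 486 = 486
  Σ(formed) = 1334 kJ
ΔH = Σ(broken) − Σ(formed) = 1804 − 1334 = +470 kJ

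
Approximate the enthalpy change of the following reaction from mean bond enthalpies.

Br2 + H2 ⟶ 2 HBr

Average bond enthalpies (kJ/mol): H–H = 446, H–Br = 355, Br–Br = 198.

ΔH ≈ −66 kJ

Bonds broken (reactants):
  Br–Br: 1 × 198 = 198
  H–H: 1 × 446 = 446
  Σ(broken) = 644 kJ
Bonds formed (products):
  H–Br: 2 × 355 = 710
  Σ(formed) = 710 kJ
ΔH = Σ(broken) − Σ(formed) = 644 − 710 = −66 kJ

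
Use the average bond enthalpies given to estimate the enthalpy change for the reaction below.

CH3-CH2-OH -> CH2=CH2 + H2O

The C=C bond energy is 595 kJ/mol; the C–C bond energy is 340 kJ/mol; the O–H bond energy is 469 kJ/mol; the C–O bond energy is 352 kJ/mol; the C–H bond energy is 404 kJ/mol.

ΔH ≈ +32 kJ

Bonds broken (reactants):
  C–C: 1 × 340 = 340
  C–H: 5 × 404 = 2020
  C–O: 1 × 352 = 352
  O–H: 1 × 469 = 469
  Σ(broken) = 3181 kJ
Bonds formed (products):
  C–H: 4 × 404 = 1616
  C=C: 1 × 595 = 595
  O–H: 2 × 469 = 938
  Σ(formed) = 3149 kJ
ΔH = Σ(broken) − Σ(formed) = 3181 − 3149 = +32 kJ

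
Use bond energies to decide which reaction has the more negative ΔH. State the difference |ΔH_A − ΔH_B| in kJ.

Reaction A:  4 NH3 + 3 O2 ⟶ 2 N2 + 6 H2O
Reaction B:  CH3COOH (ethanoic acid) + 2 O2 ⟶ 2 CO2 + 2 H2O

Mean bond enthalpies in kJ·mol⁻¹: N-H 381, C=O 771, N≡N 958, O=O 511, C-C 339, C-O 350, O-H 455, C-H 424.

Reaction A:
  Bonds broken (reactants):
    N-H: 12 × 381 = 4572
    O=O: 3 × 511 = 1533
    Σ(broken) = 6105 kJ
  Bonds formed (products):
    N≡N: 2 × 958 = 1916
    O-H: 12 × 455 = 5460
    Σ(formed) = 7376 kJ
  ΔH_A = 6105 − 7376 = −1271 kJ
Reaction B:
  Bonds broken (reactants):
    C-C: 1 × 339 = 339
    C-H: 3 × 424 = 1272
    C-O: 1 × 350 = 350
    C=O: 1 × 771 = 771
    O-H: 1 × 455 = 455
    O=O: 2 × 511 = 1022
    Σ(broken) = 4209 kJ
  Bonds formed (products):
    C=O: 4 × 771 = 3084
    O-H: 4 × 455 = 1820
    Σ(formed) = 4904 kJ
  ΔH_B = 4209 − 4904 = −695 kJ
ΔH_A − ΔH_B = −576 kJ, so reaction A has the more negative ΔH; |ΔH_A − ΔH_B| = 576 kJ.

Reaction A, by 576 kJ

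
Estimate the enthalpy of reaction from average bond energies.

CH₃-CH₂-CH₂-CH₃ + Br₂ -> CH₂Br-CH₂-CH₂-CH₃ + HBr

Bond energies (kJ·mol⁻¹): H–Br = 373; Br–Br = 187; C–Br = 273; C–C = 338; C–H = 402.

Bonds broken (reactants):
  Br–Br: 1 × 187 = 187
  C–C: 3 × 338 = 1014
  C–H: 10 × 402 = 4020
  Σ(broken) = 5221 kJ
Bonds formed (products):
  C–Br: 1 × 273 = 273
  C–C: 3 × 338 = 1014
  C–H: 9 × 402 = 3618
  H–Br: 1 × 373 = 373
  Σ(formed) = 5278 kJ
ΔH = Σ(broken) − Σ(formed) = 5221 − 5278 = −57 kJ

ΔH ≈ −57 kJ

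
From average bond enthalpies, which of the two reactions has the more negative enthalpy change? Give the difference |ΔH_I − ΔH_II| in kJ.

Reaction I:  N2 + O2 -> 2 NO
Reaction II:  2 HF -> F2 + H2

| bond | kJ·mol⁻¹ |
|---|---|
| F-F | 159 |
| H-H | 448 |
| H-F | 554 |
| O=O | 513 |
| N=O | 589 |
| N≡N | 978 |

Reaction I:
  Bonds broken (reactants):
    N≡N: 1 × 978 = 978
    O=O: 1 × 513 = 513
    Σ(broken) = 1491 kJ
  Bonds formed (products):
    N=O: 2 × 589 = 1178
    Σ(formed) = 1178 kJ
  ΔH_I = 1491 − 1178 = +313 kJ
Reaction II:
  Bonds broken (reactants):
    H-F: 2 × 554 = 1108
    Σ(broken) = 1108 kJ
  Bonds formed (products):
    F-F: 1 × 159 = 159
    H-H: 1 × 448 = 448
    Σ(formed) = 607 kJ
  ΔH_II = 1108 − 607 = +501 kJ
ΔH_I − ΔH_II = −188 kJ, so reaction I has the more negative ΔH; |ΔH_I − ΔH_II| = 188 kJ.

Reaction I, by 188 kJ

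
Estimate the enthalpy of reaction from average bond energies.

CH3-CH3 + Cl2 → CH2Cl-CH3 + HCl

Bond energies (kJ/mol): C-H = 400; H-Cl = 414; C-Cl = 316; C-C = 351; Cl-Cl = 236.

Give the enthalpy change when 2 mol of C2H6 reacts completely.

ΔH = −188 kJ

Bonds broken (reactants):
  C-C: 1 × 351 = 351
  C-H: 6 × 400 = 2400
  Cl-Cl: 1 × 236 = 236
  Σ(broken) = 2987 kJ
Bonds formed (products):
  C-C: 1 × 351 = 351
  C-Cl: 1 × 316 = 316
  C-H: 5 × 400 = 2000
  H-Cl: 1 × 414 = 414
  Σ(formed) = 3081 kJ
ΔH = Σ(broken) − Σ(formed) = 2987 − 3081 = −94 kJ
For 2× the reaction as written: 2 × (−94) = −188 kJ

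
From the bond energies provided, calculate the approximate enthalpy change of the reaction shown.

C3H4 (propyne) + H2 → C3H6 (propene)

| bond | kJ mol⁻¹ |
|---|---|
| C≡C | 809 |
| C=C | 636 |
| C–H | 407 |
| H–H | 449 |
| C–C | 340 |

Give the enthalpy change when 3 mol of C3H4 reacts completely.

Bonds broken (reactants):
  C≡C: 1 × 809 = 809
  C–C: 1 × 340 = 340
  C–H: 4 × 407 = 1628
  H–H: 1 × 449 = 449
  Σ(broken) = 3226 kJ
Bonds formed (products):
  C–C: 1 × 340 = 340
  C–H: 6 × 407 = 2442
  C=C: 1 × 636 = 636
  Σ(formed) = 3418 kJ
ΔH = Σ(broken) − Σ(formed) = 3226 − 3418 = −192 kJ
For 3× the reaction as written: 3 × (−192) = −576 kJ

ΔH = −576 kJ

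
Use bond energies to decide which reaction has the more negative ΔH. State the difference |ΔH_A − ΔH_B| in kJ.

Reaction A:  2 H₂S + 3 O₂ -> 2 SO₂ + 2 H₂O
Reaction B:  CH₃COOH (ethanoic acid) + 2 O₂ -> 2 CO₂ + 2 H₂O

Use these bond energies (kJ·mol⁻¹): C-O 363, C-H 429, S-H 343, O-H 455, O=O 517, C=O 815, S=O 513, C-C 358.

Reaction A, by 181 kJ

Reaction A:
  Bonds broken (reactants):
    O=O: 3 × 517 = 1551
    S-H: 4 × 343 = 1372
    Σ(broken) = 2923 kJ
  Bonds formed (products):
    O-H: 4 × 455 = 1820
    S=O: 4 × 513 = 2052
    Σ(formed) = 3872 kJ
  ΔH_A = 2923 − 3872 = −949 kJ
Reaction B:
  Bonds broken (reactants):
    C-C: 1 × 358 = 358
    C-H: 3 × 429 = 1287
    C-O: 1 × 363 = 363
    C=O: 1 × 815 = 815
    O-H: 1 × 455 = 455
    O=O: 2 × 517 = 1034
    Σ(broken) = 4312 kJ
  Bonds formed (products):
    C=O: 4 × 815 = 3260
    O-H: 4 × 455 = 1820
    Σ(formed) = 5080 kJ
  ΔH_B = 4312 − 5080 = −768 kJ
ΔH_A − ΔH_B = −181 kJ, so reaction A has the more negative ΔH; |ΔH_A − ΔH_B| = 181 kJ.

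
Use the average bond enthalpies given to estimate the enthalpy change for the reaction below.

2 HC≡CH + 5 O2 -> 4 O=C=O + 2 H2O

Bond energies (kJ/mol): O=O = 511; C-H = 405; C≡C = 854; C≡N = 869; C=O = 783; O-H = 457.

Bonds broken (reactants):
  C≡C: 2 × 854 = 1708
  C-H: 4 × 405 = 1620
  O=O: 5 × 511 = 2555
  Σ(broken) = 5883 kJ
Bonds formed (products):
  C=O: 8 × 783 = 6264
  O-H: 4 × 457 = 1828
  Σ(formed) = 8092 kJ
ΔH = Σ(broken) − Σ(formed) = 5883 − 8092 = −2209 kJ

ΔH ≈ −2209 kJ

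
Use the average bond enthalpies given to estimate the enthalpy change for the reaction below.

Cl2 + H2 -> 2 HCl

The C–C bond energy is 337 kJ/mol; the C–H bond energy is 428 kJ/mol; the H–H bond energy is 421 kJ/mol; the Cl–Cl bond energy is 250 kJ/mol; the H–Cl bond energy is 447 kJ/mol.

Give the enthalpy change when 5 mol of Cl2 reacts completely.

Bonds broken (reactants):
  Cl–Cl: 1 × 250 = 250
  H–H: 1 × 421 = 421
  Σ(broken) = 671 kJ
Bonds formed (products):
  H–Cl: 2 × 447 = 894
  Σ(formed) = 894 kJ
ΔH = Σ(broken) − Σ(formed) = 671 − 894 = −223 kJ
For 5× the reaction as written: 5 × (−223) = −1115 kJ

ΔH = −1115 kJ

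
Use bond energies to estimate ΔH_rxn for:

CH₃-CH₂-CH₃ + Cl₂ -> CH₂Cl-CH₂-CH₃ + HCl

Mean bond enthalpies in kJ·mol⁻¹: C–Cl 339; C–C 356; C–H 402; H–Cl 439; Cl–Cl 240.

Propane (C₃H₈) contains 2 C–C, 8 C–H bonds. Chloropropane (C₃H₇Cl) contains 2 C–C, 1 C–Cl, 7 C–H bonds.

ΔH ≈ −136 kJ

Bonds broken (reactants):
  C–C: 2 × 356 = 712
  C–H: 8 × 402 = 3216
  Cl–Cl: 1 × 240 = 240
  Σ(broken) = 4168 kJ
Bonds formed (products):
  C–C: 2 × 356 = 712
  C–Cl: 1 × 339 = 339
  C–H: 7 × 402 = 2814
  H–Cl: 1 × 439 = 439
  Σ(formed) = 4304 kJ
ΔH = Σ(broken) − Σ(formed) = 4168 − 4304 = −136 kJ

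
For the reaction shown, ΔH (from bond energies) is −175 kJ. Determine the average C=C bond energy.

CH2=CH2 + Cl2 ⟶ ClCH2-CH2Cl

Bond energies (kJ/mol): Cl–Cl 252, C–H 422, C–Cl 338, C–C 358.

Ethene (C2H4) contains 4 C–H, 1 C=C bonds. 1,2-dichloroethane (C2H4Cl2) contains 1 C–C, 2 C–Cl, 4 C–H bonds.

Let D be the C=C bond energy.
Σ(broken) = 4×422 + 1×D + 1×252 = 1940 + D
Σ(formed) = 1×358 + 2×338 + 4×422 = 2722
ΔH = Σ(broken) − Σ(formed) = (1940 + D) − (2722) = −782 + D
Setting this equal to −175 kJ gives D = 607 kJ/mol.

D(C=C) ≈ 607 kJ/mol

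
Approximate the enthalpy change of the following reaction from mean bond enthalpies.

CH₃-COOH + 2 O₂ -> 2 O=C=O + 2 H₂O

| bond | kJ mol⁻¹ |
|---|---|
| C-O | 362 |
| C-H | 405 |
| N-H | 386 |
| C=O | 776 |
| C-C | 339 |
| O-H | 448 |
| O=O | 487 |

Bonds broken (reactants):
  C-C: 1 × 339 = 339
  C-H: 3 × 405 = 1215
  C-O: 1 × 362 = 362
  C=O: 1 × 776 = 776
  O-H: 1 × 448 = 448
  O=O: 2 × 487 = 974
  Σ(broken) = 4114 kJ
Bonds formed (products):
  C=O: 4 × 776 = 3104
  O-H: 4 × 448 = 1792
  Σ(formed) = 4896 kJ
ΔH = Σ(broken) − Σ(formed) = 4114 − 4896 = −782 kJ

ΔH ≈ −782 kJ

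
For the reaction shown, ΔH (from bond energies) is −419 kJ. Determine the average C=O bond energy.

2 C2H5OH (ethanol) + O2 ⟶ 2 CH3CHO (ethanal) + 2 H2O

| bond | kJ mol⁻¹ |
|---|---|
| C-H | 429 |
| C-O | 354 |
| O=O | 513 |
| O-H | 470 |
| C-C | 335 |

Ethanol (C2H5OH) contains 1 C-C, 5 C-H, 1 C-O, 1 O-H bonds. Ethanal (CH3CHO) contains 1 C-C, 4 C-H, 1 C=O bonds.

D(C=O) ≈ 779 kJ/mol

Let D be the C=O bond energy.
Σ(broken) = 2×335 + 10×429 + 2×354 + 2×470 + 1×513 = 7121
Σ(formed) = 2×335 + 8×429 + 2×D + 4×470 = 5982 + 2D
ΔH = Σ(broken) − Σ(formed) = (7121) − (5982 + 2D) = +1139 − 2D
Setting this equal to −419 kJ gives 2D = 1558, so D = 779 kJ/mol.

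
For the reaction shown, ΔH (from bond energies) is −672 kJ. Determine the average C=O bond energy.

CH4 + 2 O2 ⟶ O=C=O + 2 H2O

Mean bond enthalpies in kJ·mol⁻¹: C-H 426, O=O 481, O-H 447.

D(C=O) ≈ 775 kJ/mol

Let D be the C=O bond energy.
Σ(broken) = 4×426 + 2×481 = 2666
Σ(formed) = 2×D + 4×447 = 1788 + 2D
ΔH = Σ(broken) − Σ(formed) = (2666) − (1788 + 2D) = +878 − 2D
Setting this equal to −672 kJ gives 2D = 1550, so D = 775 kJ/mol.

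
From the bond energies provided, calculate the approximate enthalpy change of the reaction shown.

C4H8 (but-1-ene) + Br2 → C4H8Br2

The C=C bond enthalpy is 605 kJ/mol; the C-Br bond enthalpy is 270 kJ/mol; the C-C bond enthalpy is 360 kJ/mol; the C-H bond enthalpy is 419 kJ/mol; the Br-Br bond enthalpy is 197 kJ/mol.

ΔH ≈ −98 kJ

Bonds broken (reactants):
  Br-Br: 1 × 197 = 197
  C-C: 2 × 360 = 720
  C-H: 8 × 419 = 3352
  C=C: 1 × 605 = 605
  Σ(broken) = 4874 kJ
Bonds formed (products):
  C-Br: 2 × 270 = 540
  C-C: 3 × 360 = 1080
  C-H: 8 × 419 = 3352
  Σ(formed) = 4972 kJ
ΔH = Σ(broken) − Σ(formed) = 4874 − 4972 = −98 kJ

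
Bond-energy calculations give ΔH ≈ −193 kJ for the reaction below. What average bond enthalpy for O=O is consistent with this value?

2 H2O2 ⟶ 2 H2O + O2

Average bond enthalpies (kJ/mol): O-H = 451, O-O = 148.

Let D be the O=O bond energy.
Σ(broken) = 4×451 + 2×148 = 2100
Σ(formed) = 4×451 + 1×D = 1804 + D
ΔH = Σ(broken) − Σ(formed) = (2100) − (1804 + D) = +296 − D
Setting this equal to −193 kJ gives D = 489 kJ/mol.

D(O=O) ≈ 489 kJ/mol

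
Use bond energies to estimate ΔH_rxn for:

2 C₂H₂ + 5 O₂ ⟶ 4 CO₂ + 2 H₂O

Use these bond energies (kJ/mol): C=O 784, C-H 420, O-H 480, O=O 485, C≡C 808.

ΔH ≈ −2471 kJ

Bonds broken (reactants):
  C≡C: 2 × 808 = 1616
  C-H: 4 × 420 = 1680
  O=O: 5 × 485 = 2425
  Σ(broken) = 5721 kJ
Bonds formed (products):
  C=O: 8 × 784 = 6272
  O-H: 4 × 480 = 1920
  Σ(formed) = 8192 kJ
ΔH = Σ(broken) − Σ(formed) = 5721 − 8192 = −2471 kJ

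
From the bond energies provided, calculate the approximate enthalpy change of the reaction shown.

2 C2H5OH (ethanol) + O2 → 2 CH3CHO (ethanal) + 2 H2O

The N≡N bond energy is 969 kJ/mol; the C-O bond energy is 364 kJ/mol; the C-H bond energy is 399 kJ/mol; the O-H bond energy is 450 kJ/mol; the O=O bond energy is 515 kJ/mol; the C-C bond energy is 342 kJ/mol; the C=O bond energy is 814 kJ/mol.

ΔH ≈ −487 kJ

Bonds broken (reactants):
  C-C: 2 × 342 = 684
  C-H: 10 × 399 = 3990
  C-O: 2 × 364 = 728
  O-H: 2 × 450 = 900
  O=O: 1 × 515 = 515
  Σ(broken) = 6817 kJ
Bonds formed (products):
  C-C: 2 × 342 = 684
  C-H: 8 × 399 = 3192
  C=O: 2 × 814 = 1628
  O-H: 4 × 450 = 1800
  Σ(formed) = 7304 kJ
ΔH = Σ(broken) − Σ(formed) = 6817 − 7304 = −487 kJ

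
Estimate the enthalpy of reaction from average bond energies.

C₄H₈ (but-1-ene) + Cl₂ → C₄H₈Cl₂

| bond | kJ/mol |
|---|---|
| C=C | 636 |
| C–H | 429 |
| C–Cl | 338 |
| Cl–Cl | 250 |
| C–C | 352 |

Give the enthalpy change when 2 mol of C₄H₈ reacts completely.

Bonds broken (reactants):
  C–C: 2 × 352 = 704
  C–H: 8 × 429 = 3432
  C=C: 1 × 636 = 636
  Cl–Cl: 1 × 250 = 250
  Σ(broken) = 5022 kJ
Bonds formed (products):
  C–C: 3 × 352 = 1056
  C–Cl: 2 × 338 = 676
  C–H: 8 × 429 = 3432
  Σ(formed) = 5164 kJ
ΔH = Σ(broken) − Σ(formed) = 5022 − 5164 = −142 kJ
For 2× the reaction as written: 2 × (−142) = −284 kJ

ΔH = −284 kJ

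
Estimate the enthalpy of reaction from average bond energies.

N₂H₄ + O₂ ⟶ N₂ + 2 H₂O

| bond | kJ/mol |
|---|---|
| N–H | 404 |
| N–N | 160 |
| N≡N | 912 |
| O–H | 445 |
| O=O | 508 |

Bonds broken (reactants):
  N–H: 4 × 404 = 1616
  N–N: 1 × 160 = 160
  O=O: 1 × 508 = 508
  Σ(broken) = 2284 kJ
Bonds formed (products):
  N≡N: 1 × 912 = 912
  O–H: 4 × 445 = 1780
  Σ(formed) = 2692 kJ
ΔH = Σ(broken) − Σ(formed) = 2284 − 2692 = −408 kJ

ΔH ≈ −408 kJ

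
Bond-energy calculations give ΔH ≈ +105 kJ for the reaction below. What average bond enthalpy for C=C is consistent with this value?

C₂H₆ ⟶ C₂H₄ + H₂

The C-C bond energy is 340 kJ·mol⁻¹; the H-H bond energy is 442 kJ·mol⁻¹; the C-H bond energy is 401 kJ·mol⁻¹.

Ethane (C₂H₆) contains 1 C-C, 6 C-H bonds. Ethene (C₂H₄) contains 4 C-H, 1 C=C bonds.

Let D be the C=C bond energy.
Σ(broken) = 1×340 + 6×401 = 2746
Σ(formed) = 4×401 + 1×D + 1×442 = 2046 + D
ΔH = Σ(broken) − Σ(formed) = (2746) − (2046 + D) = +700 − D
Setting this equal to +105 kJ gives D = 595 kJ/mol.

D(C=C) ≈ 595 kJ/mol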